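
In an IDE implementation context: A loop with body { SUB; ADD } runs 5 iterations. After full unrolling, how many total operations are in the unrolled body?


Loop body operations: SUB, ADD (2 ops per iteration)
Unrolling 5 iterations:
  Iteration 1: SUB, ADD (2 ops)
  Iteration 2: SUB, ADD (2 ops)
  Iteration 3: SUB, ADD (2 ops)
  Iteration 4: SUB, ADD (2 ops)
  Iteration 5: SUB, ADD (2 ops)
Total: 5 iterations * 2 ops/iter = 10 operations

10


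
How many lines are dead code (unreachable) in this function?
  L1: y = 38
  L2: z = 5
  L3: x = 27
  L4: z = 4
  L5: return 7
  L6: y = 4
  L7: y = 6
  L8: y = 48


Analyzing control flow:
  L1: reachable (before return)
  L2: reachable (before return)
  L3: reachable (before return)
  L4: reachable (before return)
  L5: reachable (return statement)
  L6: DEAD (after return at L5)
  L7: DEAD (after return at L5)
  L8: DEAD (after return at L5)
Return at L5, total lines = 8
Dead lines: L6 through L8
Count: 3

3


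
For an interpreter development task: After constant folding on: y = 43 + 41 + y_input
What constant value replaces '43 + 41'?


Identifying constant sub-expression:
  Original: y = 43 + 41 + y_input
  43 and 41 are both compile-time constants
  Evaluating: 43 + 41 = 84
  After folding: y = 84 + y_input

84


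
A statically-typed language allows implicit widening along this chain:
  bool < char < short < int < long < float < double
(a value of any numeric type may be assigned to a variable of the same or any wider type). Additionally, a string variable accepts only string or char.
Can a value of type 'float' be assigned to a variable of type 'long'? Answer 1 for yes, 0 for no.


Target variable type: long
Source value type: float
Numeric ranks: float=5, long=4
Widening allowed iff rank(source) <= rank(target): 5 <= 4? No
Result: 0

0


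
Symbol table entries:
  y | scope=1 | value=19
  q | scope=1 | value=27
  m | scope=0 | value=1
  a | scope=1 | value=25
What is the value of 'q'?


Searching symbol table for 'q':
  y | scope=1 | value=19
  q | scope=1 | value=27 <- MATCH
  m | scope=0 | value=1
  a | scope=1 | value=25
Found 'q' at scope 1 with value 27

27


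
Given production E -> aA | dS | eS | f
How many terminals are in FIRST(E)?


Production: E -> aA | dS | eS | f
Examining each alternative for leading terminals:
  E -> aA : first terminal = 'a'
  E -> dS : first terminal = 'd'
  E -> eS : first terminal = 'e'
  E -> f : first terminal = 'f'
FIRST(E) = {a, d, e, f}
Count: 4

4


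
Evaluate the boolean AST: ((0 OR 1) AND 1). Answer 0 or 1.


Step 1: Evaluate inner node
  0 OR 1 = 1
Step 2: Evaluate root node
  1 AND 1 = 1

1


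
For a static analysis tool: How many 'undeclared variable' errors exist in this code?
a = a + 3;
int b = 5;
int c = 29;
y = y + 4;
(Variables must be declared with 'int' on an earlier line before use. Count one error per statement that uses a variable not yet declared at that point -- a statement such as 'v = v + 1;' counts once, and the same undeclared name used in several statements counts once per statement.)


Scanning code line by line:
  Line 1: use 'a' -> ERROR (undeclared)
  Line 2: declare 'b' -> declared = ['b']
  Line 3: declare 'c' -> declared = ['b', 'c']
  Line 4: use 'y' -> ERROR (undeclared)
Total undeclared variable errors: 2

2


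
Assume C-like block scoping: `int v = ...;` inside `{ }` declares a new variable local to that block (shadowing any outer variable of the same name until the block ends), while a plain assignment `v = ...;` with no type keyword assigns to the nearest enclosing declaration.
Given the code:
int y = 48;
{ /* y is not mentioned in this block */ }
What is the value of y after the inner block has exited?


Analyzing scoping rules:
Outer scope: declares y = 48
Inner block: y is neither redeclared nor assigned -> unchanged
After the block -> 48
Result: 48

48


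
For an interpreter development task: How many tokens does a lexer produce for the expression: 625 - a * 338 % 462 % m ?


Scanning '625 - a * 338 % 462 % m'
Token 1: '625' -> integer_literal
Token 2: '-' -> operator
Token 3: 'a' -> identifier
Token 4: '*' -> operator
Token 5: '338' -> integer_literal
Token 6: '%' -> operator
Token 7: '462' -> integer_literal
Token 8: '%' -> operator
Token 9: 'm' -> identifier
Total tokens: 9

9


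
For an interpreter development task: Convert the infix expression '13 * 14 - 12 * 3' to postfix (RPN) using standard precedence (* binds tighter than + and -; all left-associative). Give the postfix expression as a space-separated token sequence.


Applying the shunting-yard algorithm:
  Operand 13 -> output
  Push '*' onto operator stack -> op-stack: [*]
  Operand 14 -> output
  See '-' (prec 1); top '*' (prec 2) >= it -> pop '*' to output
  Push '-' onto operator stack -> op-stack: [-]
  Operand 12 -> output
  Push '*' onto operator stack -> op-stack: [-, *]
  Operand 3 -> output
  End of input: pop '*' to output
  End of input: pop '-' to output
Postfix result: 13 14 * 12 3 * -

13 14 * 12 3 * -


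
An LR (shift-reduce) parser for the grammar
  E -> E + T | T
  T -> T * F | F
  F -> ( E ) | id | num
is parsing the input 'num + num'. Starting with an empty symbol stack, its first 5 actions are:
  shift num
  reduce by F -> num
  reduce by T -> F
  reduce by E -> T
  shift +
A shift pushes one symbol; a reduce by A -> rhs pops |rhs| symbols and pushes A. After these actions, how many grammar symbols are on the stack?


Tracking the symbol stack through each action:
  Action 1: shift 'num' : push -> stack = [num] (size 1)
  Action 2: reduce by F -> num : pop 1, push F -> stack = [F] (size 1)
  Action 3: reduce by T -> F : pop 1, push T -> stack = [T] (size 1)
  Action 4: reduce by E -> T : pop 1, push E -> stack = [E] (size 1)
  Action 5: shift '+' : push -> stack = [E, +] (size 2)
Final stack size: 2

2


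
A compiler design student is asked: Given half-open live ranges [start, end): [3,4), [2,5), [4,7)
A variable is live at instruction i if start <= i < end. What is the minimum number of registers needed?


Live ranges:
  Var0: [3, 4)
  Var1: [2, 5)
  Var2: [4, 7)
Sweep-line events (position, delta, active):
  pos=2 start -> active=1
  pos=3 start -> active=2
  pos=4 end -> active=1
  pos=4 start -> active=2
  pos=5 end -> active=1
  pos=7 end -> active=0
Maximum simultaneous active: 2
Minimum registers needed: 2

2


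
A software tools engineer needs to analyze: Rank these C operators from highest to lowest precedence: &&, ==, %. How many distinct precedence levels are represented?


Looking up precedence for each operator:
  && -> precedence 2
  == -> precedence 3
  % -> precedence 6
Sorted highest to lowest: %, ==, &&
Distinct precedence values: [6, 3, 2]
Number of distinct levels: 3

3


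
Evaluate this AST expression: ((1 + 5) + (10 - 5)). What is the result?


Expression: ((1 + 5) + (10 - 5))
Evaluating step by step:
  1 + 5 = 6
  10 - 5 = 5
  6 + 5 = 11
Result: 11

11


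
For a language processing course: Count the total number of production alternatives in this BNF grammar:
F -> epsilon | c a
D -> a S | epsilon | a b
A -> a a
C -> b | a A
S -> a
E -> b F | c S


Counting alternatives per rule:
  F: 2 alternative(s)
  D: 3 alternative(s)
  A: 1 alternative(s)
  C: 2 alternative(s)
  S: 1 alternative(s)
  E: 2 alternative(s)
Sum: 2 + 3 + 1 + 2 + 1 + 2 = 11

11


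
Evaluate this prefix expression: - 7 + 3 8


Parsing prefix expression: - 7 + 3 8
Step 1: Innermost operation '+ 3 8'
  3 + 8 = 11
Step 2: Outer operation '- 7 [11]'
  7 - 11 = -4

-4


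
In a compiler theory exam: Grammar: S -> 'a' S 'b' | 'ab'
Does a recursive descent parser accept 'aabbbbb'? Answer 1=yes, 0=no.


Grammar accepts strings of the form a^n b^n (n >= 1)
Word: 'aabbbbb'
Counting: 2 a's and 5 b's
Check: 2 == 5? No
Mismatch: a-count != b-count
Rejected

0


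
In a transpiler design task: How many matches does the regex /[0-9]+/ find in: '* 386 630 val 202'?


Pattern: /[0-9]+/ (int literals)
Input: '* 386 630 val 202'
Scanning for matches:
  Match 1: '386'
  Match 2: '630'
  Match 3: '202'
Total matches: 3

3


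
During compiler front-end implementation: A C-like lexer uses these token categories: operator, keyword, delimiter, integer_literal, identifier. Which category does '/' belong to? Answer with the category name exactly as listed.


Token: '/'
Checking categories:
  identifier: no
  integer_literal: no
  operator: YES
  keyword: no
  delimiter: no
Category: operator

operator


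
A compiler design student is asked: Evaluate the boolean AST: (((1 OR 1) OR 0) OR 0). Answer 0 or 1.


Step 1: Evaluate inner node
  1 OR 1 = 1
Step 2: Evaluate next node
  1 OR 0 = 1
Step 3: Evaluate root node
  1 OR 0 = 1

1


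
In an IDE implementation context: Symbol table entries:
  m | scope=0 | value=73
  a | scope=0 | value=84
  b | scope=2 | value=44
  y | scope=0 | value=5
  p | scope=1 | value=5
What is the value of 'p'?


Searching symbol table for 'p':
  m | scope=0 | value=73
  a | scope=0 | value=84
  b | scope=2 | value=44
  y | scope=0 | value=5
  p | scope=1 | value=5 <- MATCH
Found 'p' at scope 1 with value 5

5


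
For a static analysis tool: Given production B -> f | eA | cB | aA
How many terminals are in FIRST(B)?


Production: B -> f | eA | cB | aA
Examining each alternative for leading terminals:
  B -> f : first terminal = 'f'
  B -> eA : first terminal = 'e'
  B -> cB : first terminal = 'c'
  B -> aA : first terminal = 'a'
FIRST(B) = {a, c, e, f}
Count: 4

4


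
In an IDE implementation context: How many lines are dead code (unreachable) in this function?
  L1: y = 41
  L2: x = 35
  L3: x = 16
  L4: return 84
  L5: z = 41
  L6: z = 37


Analyzing control flow:
  L1: reachable (before return)
  L2: reachable (before return)
  L3: reachable (before return)
  L4: reachable (return statement)
  L5: DEAD (after return at L4)
  L6: DEAD (after return at L4)
Return at L4, total lines = 6
Dead lines: L5 through L6
Count: 2

2


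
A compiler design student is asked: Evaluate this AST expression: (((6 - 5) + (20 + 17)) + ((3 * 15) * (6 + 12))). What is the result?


Expression: (((6 - 5) + (20 + 17)) + ((3 * 15) * (6 + 12)))
Evaluating step by step:
  6 - 5 = 1
  20 + 17 = 37
  1 + 37 = 38
  3 * 15 = 45
  6 + 12 = 18
  45 * 18 = 810
  38 + 810 = 848
Result: 848

848


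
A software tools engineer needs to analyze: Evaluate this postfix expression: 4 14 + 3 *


Processing tokens left to right:
Push 4, Push 14
Pop 4 and 14, compute 4 + 14 = 18, push 18
Push 3
Pop 18 and 3, compute 18 * 3 = 54, push 54
Stack result: 54

54


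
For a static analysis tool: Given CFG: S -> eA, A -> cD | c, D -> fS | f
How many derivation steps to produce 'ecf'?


Grammar: S -> eA, A -> cD | c, D -> fS | f
Deriving 'ecf':
Step 1: S -> eA => eA
Step 2: A -> cD => ecD
Step 3: D -> f => ecf
Total derivation steps: 3

3


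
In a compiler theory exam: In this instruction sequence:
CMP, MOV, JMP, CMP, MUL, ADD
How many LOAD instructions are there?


Scanning instruction sequence for LOAD:
  Position 1: CMP
  Position 2: MOV
  Position 3: JMP
  Position 4: CMP
  Position 5: MUL
  Position 6: ADD
Matches at positions: []
Total LOAD count: 0

0


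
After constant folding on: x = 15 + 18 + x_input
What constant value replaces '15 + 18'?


Identifying constant sub-expression:
  Original: x = 15 + 18 + x_input
  15 and 18 are both compile-time constants
  Evaluating: 15 + 18 = 33
  After folding: x = 33 + x_input

33


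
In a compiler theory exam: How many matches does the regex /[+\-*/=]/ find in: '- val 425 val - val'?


Pattern: /[+\-*/=]/ (operators)
Input: '- val 425 val - val'
Scanning for matches:
  Match 1: '-'
  Match 2: '-'
Total matches: 2

2


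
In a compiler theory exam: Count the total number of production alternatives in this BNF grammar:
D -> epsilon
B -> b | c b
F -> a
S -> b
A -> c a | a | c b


Counting alternatives per rule:
  D: 1 alternative(s)
  B: 2 alternative(s)
  F: 1 alternative(s)
  S: 1 alternative(s)
  A: 3 alternative(s)
Sum: 1 + 2 + 1 + 1 + 3 = 8

8


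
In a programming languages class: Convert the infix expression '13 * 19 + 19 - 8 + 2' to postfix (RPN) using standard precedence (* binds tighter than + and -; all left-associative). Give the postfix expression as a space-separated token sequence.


Applying the shunting-yard algorithm:
  Operand 13 -> output
  Push '*' onto operator stack -> op-stack: [*]
  Operand 19 -> output
  See '+' (prec 1); top '*' (prec 2) >= it -> pop '*' to output
  Push '+' onto operator stack -> op-stack: [+]
  Operand 19 -> output
  See '-' (prec 1); top '+' (prec 1) >= it -> pop '+' to output
  Push '-' onto operator stack -> op-stack: [-]
  Operand 8 -> output
  See '+' (prec 1); top '-' (prec 1) >= it -> pop '-' to output
  Push '+' onto operator stack -> op-stack: [+]
  Operand 2 -> output
  End of input: pop '+' to output
Postfix result: 13 19 * 19 + 8 - 2 +

13 19 * 19 + 8 - 2 +


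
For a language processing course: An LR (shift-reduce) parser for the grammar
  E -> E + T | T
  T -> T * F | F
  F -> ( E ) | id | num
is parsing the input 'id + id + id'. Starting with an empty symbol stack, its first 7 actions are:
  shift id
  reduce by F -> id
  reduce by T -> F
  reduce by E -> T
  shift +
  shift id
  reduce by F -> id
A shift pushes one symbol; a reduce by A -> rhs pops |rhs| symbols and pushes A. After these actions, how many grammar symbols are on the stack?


Tracking the symbol stack through each action:
  Action 1: shift 'id' : push -> stack = [id] (size 1)
  Action 2: reduce by F -> id : pop 1, push F -> stack = [F] (size 1)
  Action 3: reduce by T -> F : pop 1, push T -> stack = [T] (size 1)
  Action 4: reduce by E -> T : pop 1, push E -> stack = [E] (size 1)
  Action 5: shift '+' : push -> stack = [E, +] (size 2)
  Action 6: shift 'id' : push -> stack = [E, +, id] (size 3)
  Action 7: reduce by F -> id : pop 1, push F -> stack = [E, +, F] (size 3)
Final stack size: 3

3


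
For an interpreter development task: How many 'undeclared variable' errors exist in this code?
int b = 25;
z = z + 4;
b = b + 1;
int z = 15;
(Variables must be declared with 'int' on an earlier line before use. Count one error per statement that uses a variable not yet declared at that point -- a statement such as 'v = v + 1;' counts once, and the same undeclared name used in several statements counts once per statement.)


Scanning code line by line:
  Line 1: declare 'b' -> declared = ['b']
  Line 2: use 'z' -> ERROR (undeclared)
  Line 3: use 'b' -> OK (declared)
  Line 4: declare 'z' -> declared = ['b', 'z']
Total undeclared variable errors: 1

1


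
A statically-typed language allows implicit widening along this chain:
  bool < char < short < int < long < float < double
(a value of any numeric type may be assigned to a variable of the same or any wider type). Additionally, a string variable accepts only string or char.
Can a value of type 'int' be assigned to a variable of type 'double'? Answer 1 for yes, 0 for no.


Target variable type: double
Source value type: int
Numeric ranks: int=3, double=6
Widening allowed iff rank(source) <= rank(target): 3 <= 6? Yes
Result: 1

1


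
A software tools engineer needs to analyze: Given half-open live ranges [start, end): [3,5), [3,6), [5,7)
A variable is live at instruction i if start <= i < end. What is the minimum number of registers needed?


Live ranges:
  Var0: [3, 5)
  Var1: [3, 6)
  Var2: [5, 7)
Sweep-line events (position, delta, active):
  pos=3 start -> active=1
  pos=3 start -> active=2
  pos=5 end -> active=1
  pos=5 start -> active=2
  pos=6 end -> active=1
  pos=7 end -> active=0
Maximum simultaneous active: 2
Minimum registers needed: 2

2


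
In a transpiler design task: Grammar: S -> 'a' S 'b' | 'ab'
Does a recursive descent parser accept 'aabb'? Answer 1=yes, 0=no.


Grammar accepts strings of the form a^n b^n (n >= 1)
Word: 'aabb'
Counting: 2 a's and 2 b's
Check: 2 == 2? Yes
Derivation (S -> aSb applied 1 time(s), then S -> ab): S => aSb => aabb
Accepted

1


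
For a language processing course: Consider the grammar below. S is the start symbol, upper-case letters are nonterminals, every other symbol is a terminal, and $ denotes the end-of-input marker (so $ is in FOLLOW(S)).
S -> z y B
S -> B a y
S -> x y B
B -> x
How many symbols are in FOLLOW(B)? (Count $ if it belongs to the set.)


S is the start symbol and does not occur in any rule body, so FOLLOW(S) = {$}.
Examining every occurrence of B in a rule body:
  S -> z y B : B is at the right end -> add FOLLOW(S) = {$}
  S -> B a y : B is followed by terminal 'a' -> add 'a'
  S -> x y B : B is at the right end -> add FOLLOW(S) = {$} (already in the set)
  B -> x : B does not occur in the body -> contributes nothing
FOLLOW(B) = {a, $}
Count: 2

2


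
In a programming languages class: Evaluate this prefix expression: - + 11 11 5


Parsing prefix expression: - + 11 11 5
Step 1: Innermost operation '+ 11 11'
  11 + 11 = 22
Step 2: Outer operation '- [22] 5'
  22 - 5 = 17

17


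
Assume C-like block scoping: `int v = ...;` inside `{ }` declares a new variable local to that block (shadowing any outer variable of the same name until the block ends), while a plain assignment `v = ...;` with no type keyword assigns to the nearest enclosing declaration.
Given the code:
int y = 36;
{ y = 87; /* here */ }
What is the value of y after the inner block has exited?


Analyzing scoping rules:
Outer scope: declares y = 36
Inner block: 'y = 87;' has no type keyword, so it is an assignment to the outer y (no shadowing)
The assignment changed the outer variable itself, so the new value persists after the block -> 87
Result: 87

87


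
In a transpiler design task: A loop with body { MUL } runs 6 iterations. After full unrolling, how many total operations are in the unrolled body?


Loop body operations: MUL (1 op per iteration)
Unrolling 6 iterations:
  Iteration 1: MUL (1 ops)
  Iteration 2: MUL (1 ops)
  Iteration 3: MUL (1 ops)
  Iteration 4: MUL (1 ops)
  Iteration 5: MUL (1 ops)
  Iteration 6: MUL (1 ops)
Total: 6 iterations * 1 ops/iter = 6 operations

6


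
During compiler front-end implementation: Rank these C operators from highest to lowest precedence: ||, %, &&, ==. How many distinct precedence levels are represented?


Looking up precedence for each operator:
  || -> precedence 1
  % -> precedence 6
  && -> precedence 2
  == -> precedence 3
Sorted highest to lowest: %, ==, &&, ||
Distinct precedence values: [6, 3, 2, 1]
Number of distinct levels: 4

4


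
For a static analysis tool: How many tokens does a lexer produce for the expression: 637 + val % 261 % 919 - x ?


Scanning '637 + val % 261 % 919 - x'
Token 1: '637' -> integer_literal
Token 2: '+' -> operator
Token 3: 'val' -> identifier
Token 4: '%' -> operator
Token 5: '261' -> integer_literal
Token 6: '%' -> operator
Token 7: '919' -> integer_literal
Token 8: '-' -> operator
Token 9: 'x' -> identifier
Total tokens: 9

9


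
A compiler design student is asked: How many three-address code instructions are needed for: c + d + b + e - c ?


Expression: c + d + b + e - c
Generating three-address code (respecting * over +/- precedence):
  Instruction 1: t1 = c + d
  Instruction 2: t2 = t1 + b
  Instruction 3: t3 = t2 + e
  Instruction 4: t4 = t3 - c
Total instructions: 4

4


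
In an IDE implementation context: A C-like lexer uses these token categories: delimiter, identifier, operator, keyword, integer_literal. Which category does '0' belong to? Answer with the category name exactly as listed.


Token: '0'
Checking categories:
  identifier: no
  integer_literal: YES
  operator: no
  keyword: no
  delimiter: no
Category: integer_literal

integer_literal


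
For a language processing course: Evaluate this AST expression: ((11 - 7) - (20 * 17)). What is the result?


Expression: ((11 - 7) - (20 * 17))
Evaluating step by step:
  11 - 7 = 4
  20 * 17 = 340
  4 - 340 = -336
Result: -336

-336


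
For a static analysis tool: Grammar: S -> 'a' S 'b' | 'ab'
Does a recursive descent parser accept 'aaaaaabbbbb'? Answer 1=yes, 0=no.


Grammar accepts strings of the form a^n b^n (n >= 1)
Word: 'aaaaaabbbbb'
Counting: 6 a's and 5 b's
Check: 6 == 5? No
Mismatch: a-count != b-count
Rejected

0


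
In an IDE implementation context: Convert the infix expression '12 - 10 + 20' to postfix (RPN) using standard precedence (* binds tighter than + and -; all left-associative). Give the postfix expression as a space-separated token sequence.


Applying the shunting-yard algorithm:
  Operand 12 -> output
  Push '-' onto operator stack -> op-stack: [-]
  Operand 10 -> output
  See '+' (prec 1); top '-' (prec 1) >= it -> pop '-' to output
  Push '+' onto operator stack -> op-stack: [+]
  Operand 20 -> output
  End of input: pop '+' to output
Postfix result: 12 10 - 20 +

12 10 - 20 +


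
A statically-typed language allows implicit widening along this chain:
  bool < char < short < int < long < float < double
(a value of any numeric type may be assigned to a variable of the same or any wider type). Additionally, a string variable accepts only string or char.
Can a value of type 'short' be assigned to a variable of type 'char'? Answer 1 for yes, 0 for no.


Target variable type: char
Source value type: short
Numeric ranks: short=2, char=1
Widening allowed iff rank(source) <= rank(target): 2 <= 1? No
Result: 0

0


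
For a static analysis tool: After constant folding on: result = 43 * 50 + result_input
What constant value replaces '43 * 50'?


Identifying constant sub-expression:
  Original: result = 43 * 50 + result_input
  43 and 50 are both compile-time constants
  Evaluating: 43 * 50 = 2150
  After folding: result = 2150 + result_input

2150


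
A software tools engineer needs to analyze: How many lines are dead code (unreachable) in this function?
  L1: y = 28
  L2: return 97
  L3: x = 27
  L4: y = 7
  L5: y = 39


Analyzing control flow:
  L1: reachable (before return)
  L2: reachable (return statement)
  L3: DEAD (after return at L2)
  L4: DEAD (after return at L2)
  L5: DEAD (after return at L2)
Return at L2, total lines = 5
Dead lines: L3 through L5
Count: 3

3


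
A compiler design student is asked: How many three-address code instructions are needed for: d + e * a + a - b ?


Expression: d + e * a + a - b
Generating three-address code (respecting * over +/- precedence):
  Instruction 1: t1 = e * a
  Instruction 2: t2 = d + t1
  Instruction 3: t3 = t2 + a
  Instruction 4: t4 = t3 - b
Total instructions: 4

4


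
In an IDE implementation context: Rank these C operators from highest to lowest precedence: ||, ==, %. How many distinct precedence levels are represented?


Looking up precedence for each operator:
  || -> precedence 1
  == -> precedence 3
  % -> precedence 6
Sorted highest to lowest: %, ==, ||
Distinct precedence values: [6, 3, 1]
Number of distinct levels: 3

3


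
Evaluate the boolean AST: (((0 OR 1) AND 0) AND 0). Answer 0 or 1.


Step 1: Evaluate inner node
  0 OR 1 = 1
Step 2: Evaluate next node
  1 AND 0 = 0
Step 3: Evaluate root node
  0 AND 0 = 0

0


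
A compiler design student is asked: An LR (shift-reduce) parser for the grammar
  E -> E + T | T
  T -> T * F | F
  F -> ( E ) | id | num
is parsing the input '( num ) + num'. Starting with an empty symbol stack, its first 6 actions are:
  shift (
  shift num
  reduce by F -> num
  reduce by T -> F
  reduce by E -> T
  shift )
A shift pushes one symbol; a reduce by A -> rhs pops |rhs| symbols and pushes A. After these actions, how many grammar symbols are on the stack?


Tracking the symbol stack through each action:
  Action 1: shift '(' : push -> stack = [(] (size 1)
  Action 2: shift 'num' : push -> stack = [(, num] (size 2)
  Action 3: reduce by F -> num : pop 1, push F -> stack = [(, F] (size 2)
  Action 4: reduce by T -> F : pop 1, push T -> stack = [(, T] (size 2)
  Action 5: reduce by E -> T : pop 1, push E -> stack = [(, E] (size 2)
  Action 6: shift ')' : push -> stack = [(, E, )] (size 3)
Final stack size: 3

3


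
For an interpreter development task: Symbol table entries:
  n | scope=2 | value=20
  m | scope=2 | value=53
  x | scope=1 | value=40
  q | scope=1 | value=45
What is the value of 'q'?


Searching symbol table for 'q':
  n | scope=2 | value=20
  m | scope=2 | value=53
  x | scope=1 | value=40
  q | scope=1 | value=45 <- MATCH
Found 'q' at scope 1 with value 45

45


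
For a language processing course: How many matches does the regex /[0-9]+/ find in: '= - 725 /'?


Pattern: /[0-9]+/ (int literals)
Input: '= - 725 /'
Scanning for matches:
  Match 1: '725'
Total matches: 1

1


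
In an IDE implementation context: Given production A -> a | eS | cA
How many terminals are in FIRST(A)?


Production: A -> a | eS | cA
Examining each alternative for leading terminals:
  A -> a : first terminal = 'a'
  A -> eS : first terminal = 'e'
  A -> cA : first terminal = 'c'
FIRST(A) = {a, c, e}
Count: 3

3


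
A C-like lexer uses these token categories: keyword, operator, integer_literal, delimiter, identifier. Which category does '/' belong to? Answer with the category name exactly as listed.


Token: '/'
Checking categories:
  identifier: no
  integer_literal: no
  operator: YES
  keyword: no
  delimiter: no
Category: operator

operator


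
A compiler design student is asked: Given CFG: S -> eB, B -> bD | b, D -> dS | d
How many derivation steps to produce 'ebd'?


Grammar: S -> eB, B -> bD | b, D -> dS | d
Deriving 'ebd':
Step 1: S -> eB => eB
Step 2: B -> bD => ebD
Step 3: D -> d => ebd
Total derivation steps: 3

3


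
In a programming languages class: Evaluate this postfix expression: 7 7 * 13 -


Processing tokens left to right:
Push 7, Push 7
Pop 7 and 7, compute 7 * 7 = 49, push 49
Push 13
Pop 49 and 13, compute 49 - 13 = 36, push 36
Stack result: 36

36


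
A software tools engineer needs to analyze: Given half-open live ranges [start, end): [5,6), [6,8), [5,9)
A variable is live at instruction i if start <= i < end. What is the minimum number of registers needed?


Live ranges:
  Var0: [5, 6)
  Var1: [6, 8)
  Var2: [5, 9)
Sweep-line events (position, delta, active):
  pos=5 start -> active=1
  pos=5 start -> active=2
  pos=6 end -> active=1
  pos=6 start -> active=2
  pos=8 end -> active=1
  pos=9 end -> active=0
Maximum simultaneous active: 2
Minimum registers needed: 2

2


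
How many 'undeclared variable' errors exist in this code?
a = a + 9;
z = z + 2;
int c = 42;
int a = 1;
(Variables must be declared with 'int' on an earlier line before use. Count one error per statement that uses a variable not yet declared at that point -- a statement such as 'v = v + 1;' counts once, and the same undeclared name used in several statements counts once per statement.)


Scanning code line by line:
  Line 1: use 'a' -> ERROR (undeclared)
  Line 2: use 'z' -> ERROR (undeclared)
  Line 3: declare 'c' -> declared = ['c']
  Line 4: declare 'a' -> declared = ['a', 'c']
Total undeclared variable errors: 2

2


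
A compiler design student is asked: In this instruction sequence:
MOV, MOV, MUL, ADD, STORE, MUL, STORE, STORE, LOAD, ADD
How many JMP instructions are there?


Scanning instruction sequence for JMP:
  Position 1: MOV
  Position 2: MOV
  Position 3: MUL
  Position 4: ADD
  Position 5: STORE
  Position 6: MUL
  Position 7: STORE
  Position 8: STORE
  Position 9: LOAD
  Position 10: ADD
Matches at positions: []
Total JMP count: 0

0


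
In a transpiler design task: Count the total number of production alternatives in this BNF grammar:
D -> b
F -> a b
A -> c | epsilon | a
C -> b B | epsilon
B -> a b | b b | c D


Counting alternatives per rule:
  D: 1 alternative(s)
  F: 1 alternative(s)
  A: 3 alternative(s)
  C: 2 alternative(s)
  B: 3 alternative(s)
Sum: 1 + 1 + 3 + 2 + 3 = 10

10


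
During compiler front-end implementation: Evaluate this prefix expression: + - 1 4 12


Parsing prefix expression: + - 1 4 12
Step 1: Innermost operation '- 1 4'
  1 - 4 = -3
Step 2: Outer operation '+ [-3] 12'
  -3 + 12 = 9

9


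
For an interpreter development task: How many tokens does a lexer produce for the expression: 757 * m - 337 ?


Scanning '757 * m - 337'
Token 1: '757' -> integer_literal
Token 2: '*' -> operator
Token 3: 'm' -> identifier
Token 4: '-' -> operator
Token 5: '337' -> integer_literal
Total tokens: 5

5


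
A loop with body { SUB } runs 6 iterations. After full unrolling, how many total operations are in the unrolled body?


Loop body operations: SUB (1 op per iteration)
Unrolling 6 iterations:
  Iteration 1: SUB (1 ops)
  Iteration 2: SUB (1 ops)
  Iteration 3: SUB (1 ops)
  Iteration 4: SUB (1 ops)
  Iteration 5: SUB (1 ops)
  Iteration 6: SUB (1 ops)
Total: 6 iterations * 1 ops/iter = 6 operations

6


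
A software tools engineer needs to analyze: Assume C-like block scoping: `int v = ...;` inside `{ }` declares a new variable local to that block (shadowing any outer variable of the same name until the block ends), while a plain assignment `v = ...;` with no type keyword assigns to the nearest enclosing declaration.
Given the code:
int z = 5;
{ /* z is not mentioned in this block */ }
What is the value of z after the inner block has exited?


Analyzing scoping rules:
Outer scope: declares z = 5
Inner block: z is neither redeclared nor assigned -> unchanged
After the block -> 5
Result: 5

5


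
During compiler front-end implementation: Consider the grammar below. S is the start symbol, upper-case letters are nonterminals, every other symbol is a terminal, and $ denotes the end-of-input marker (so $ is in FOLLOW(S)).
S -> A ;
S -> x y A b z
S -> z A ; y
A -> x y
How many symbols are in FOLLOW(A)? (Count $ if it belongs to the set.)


S is the start symbol and does not occur in any rule body, so FOLLOW(S) = {$}.
Examining every occurrence of A in a rule body:
  S -> A ; : A is followed by terminal ';' -> add ';'
  S -> x y A b z : A is followed by terminal 'b' -> add 'b'
  S -> z A ; y : A is followed by terminal ';' -> add ';' (already in the set)
  A -> x y : A does not occur in the body -> contributes nothing
FOLLOW(A) = {;, b}
Count: 2

2


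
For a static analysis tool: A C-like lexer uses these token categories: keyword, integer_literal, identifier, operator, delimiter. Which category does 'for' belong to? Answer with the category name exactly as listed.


Token: 'for'
Checking categories:
  identifier: no
  integer_literal: no
  operator: no
  keyword: YES
  delimiter: no
Category: keyword

keyword


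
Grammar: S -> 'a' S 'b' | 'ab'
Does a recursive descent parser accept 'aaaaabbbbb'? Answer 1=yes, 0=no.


Grammar accepts strings of the form a^n b^n (n >= 1)
Word: 'aaaaabbbbb'
Counting: 5 a's and 5 b's
Check: 5 == 5? Yes
Derivation (S -> aSb applied 4 time(s), then S -> ab): S => aSb => aaSbb => aaaSbbb => aaaaSbbbb => aaaaabbbbb
Accepted

1


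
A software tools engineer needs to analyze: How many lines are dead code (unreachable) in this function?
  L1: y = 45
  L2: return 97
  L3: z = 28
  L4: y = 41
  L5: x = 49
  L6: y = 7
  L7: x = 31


Analyzing control flow:
  L1: reachable (before return)
  L2: reachable (return statement)
  L3: DEAD (after return at L2)
  L4: DEAD (after return at L2)
  L5: DEAD (after return at L2)
  L6: DEAD (after return at L2)
  L7: DEAD (after return at L2)
Return at L2, total lines = 7
Dead lines: L3 through L7
Count: 5

5


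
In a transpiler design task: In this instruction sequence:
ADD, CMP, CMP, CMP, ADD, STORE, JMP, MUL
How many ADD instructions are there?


Scanning instruction sequence for ADD:
  Position 1: ADD <- MATCH
  Position 2: CMP
  Position 3: CMP
  Position 4: CMP
  Position 5: ADD <- MATCH
  Position 6: STORE
  Position 7: JMP
  Position 8: MUL
Matches at positions: [1, 5]
Total ADD count: 2

2


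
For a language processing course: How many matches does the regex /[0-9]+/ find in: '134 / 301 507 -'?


Pattern: /[0-9]+/ (int literals)
Input: '134 / 301 507 -'
Scanning for matches:
  Match 1: '134'
  Match 2: '301'
  Match 3: '507'
Total matches: 3

3


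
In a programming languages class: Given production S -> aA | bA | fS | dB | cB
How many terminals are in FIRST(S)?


Production: S -> aA | bA | fS | dB | cB
Examining each alternative for leading terminals:
  S -> aA : first terminal = 'a'
  S -> bA : first terminal = 'b'
  S -> fS : first terminal = 'f'
  S -> dB : first terminal = 'd'
  S -> cB : first terminal = 'c'
FIRST(S) = {a, b, c, d, f}
Count: 5

5


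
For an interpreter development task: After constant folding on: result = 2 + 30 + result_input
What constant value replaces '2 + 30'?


Identifying constant sub-expression:
  Original: result = 2 + 30 + result_input
  2 and 30 are both compile-time constants
  Evaluating: 2 + 30 = 32
  After folding: result = 32 + result_input

32


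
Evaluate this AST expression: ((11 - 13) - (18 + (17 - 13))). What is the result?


Expression: ((11 - 13) - (18 + (17 - 13)))
Evaluating step by step:
  11 - 13 = -2
  17 - 13 = 4
  18 + 4 = 22
  -2 - 22 = -24
Result: -24

-24


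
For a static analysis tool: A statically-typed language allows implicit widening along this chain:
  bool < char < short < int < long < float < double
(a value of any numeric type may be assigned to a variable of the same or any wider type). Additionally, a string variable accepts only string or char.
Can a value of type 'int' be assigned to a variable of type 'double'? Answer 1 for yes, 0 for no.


Target variable type: double
Source value type: int
Numeric ranks: int=3, double=6
Widening allowed iff rank(source) <= rank(target): 3 <= 6? Yes
Result: 1

1


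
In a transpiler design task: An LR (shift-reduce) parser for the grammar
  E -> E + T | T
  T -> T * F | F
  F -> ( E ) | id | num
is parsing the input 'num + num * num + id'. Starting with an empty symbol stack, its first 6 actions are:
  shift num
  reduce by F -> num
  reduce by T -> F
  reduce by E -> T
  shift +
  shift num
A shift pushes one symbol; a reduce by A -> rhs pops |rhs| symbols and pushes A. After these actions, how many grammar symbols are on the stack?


Tracking the symbol stack through each action:
  Action 1: shift 'num' : push -> stack = [num] (size 1)
  Action 2: reduce by F -> num : pop 1, push F -> stack = [F] (size 1)
  Action 3: reduce by T -> F : pop 1, push T -> stack = [T] (size 1)
  Action 4: reduce by E -> T : pop 1, push E -> stack = [E] (size 1)
  Action 5: shift '+' : push -> stack = [E, +] (size 2)
  Action 6: shift 'num' : push -> stack = [E, +, num] (size 3)
Final stack size: 3

3


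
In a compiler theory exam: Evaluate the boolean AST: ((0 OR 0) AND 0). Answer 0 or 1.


Step 1: Evaluate inner node
  0 OR 0 = 0
Step 2: Evaluate root node
  0 AND 0 = 0

0


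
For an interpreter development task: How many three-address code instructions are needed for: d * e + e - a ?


Expression: d * e + e - a
Generating three-address code (respecting * over +/- precedence):
  Instruction 1: t1 = d * e
  Instruction 2: t2 = t1 + e
  Instruction 3: t3 = t2 - a
Total instructions: 3

3


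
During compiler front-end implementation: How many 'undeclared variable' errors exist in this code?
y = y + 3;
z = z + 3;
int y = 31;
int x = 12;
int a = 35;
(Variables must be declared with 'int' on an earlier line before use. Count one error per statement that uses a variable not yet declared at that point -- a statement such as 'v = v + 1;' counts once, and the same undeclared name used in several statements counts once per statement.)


Scanning code line by line:
  Line 1: use 'y' -> ERROR (undeclared)
  Line 2: use 'z' -> ERROR (undeclared)
  Line 3: declare 'y' -> declared = ['y']
  Line 4: declare 'x' -> declared = ['x', 'y']
  Line 5: declare 'a' -> declared = ['a', 'x', 'y']
Total undeclared variable errors: 2

2


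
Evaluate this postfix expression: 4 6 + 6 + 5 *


Processing tokens left to right:
Push 4, Push 6
Pop 4 and 6, compute 4 + 6 = 10, push 10
Push 6
Pop 10 and 6, compute 10 + 6 = 16, push 16
Push 5
Pop 16 and 5, compute 16 * 5 = 80, push 80
Stack result: 80

80


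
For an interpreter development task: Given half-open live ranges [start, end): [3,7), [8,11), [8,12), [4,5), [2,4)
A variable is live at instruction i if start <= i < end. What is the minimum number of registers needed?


Live ranges:
  Var0: [3, 7)
  Var1: [8, 11)
  Var2: [8, 12)
  Var3: [4, 5)
  Var4: [2, 4)
Sweep-line events (position, delta, active):
  pos=2 start -> active=1
  pos=3 start -> active=2
  pos=4 end -> active=1
  pos=4 start -> active=2
  pos=5 end -> active=1
  pos=7 end -> active=0
  pos=8 start -> active=1
  pos=8 start -> active=2
  pos=11 end -> active=1
  pos=12 end -> active=0
Maximum simultaneous active: 2
Minimum registers needed: 2

2


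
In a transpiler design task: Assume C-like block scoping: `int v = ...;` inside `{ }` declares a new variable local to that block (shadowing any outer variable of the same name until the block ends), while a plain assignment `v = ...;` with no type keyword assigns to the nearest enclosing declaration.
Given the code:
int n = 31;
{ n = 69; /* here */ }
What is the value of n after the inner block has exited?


Analyzing scoping rules:
Outer scope: declares n = 31
Inner block: 'n = 69;' has no type keyword, so it is an assignment to the outer n (no shadowing)
The assignment changed the outer variable itself, so the new value persists after the block -> 69
Result: 69

69


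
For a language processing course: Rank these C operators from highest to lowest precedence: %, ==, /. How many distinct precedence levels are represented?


Looking up precedence for each operator:
  % -> precedence 6
  == -> precedence 3
  / -> precedence 6
Sorted highest to lowest: %, /, ==
Distinct precedence values: [6, 3]
Number of distinct levels: 2

2


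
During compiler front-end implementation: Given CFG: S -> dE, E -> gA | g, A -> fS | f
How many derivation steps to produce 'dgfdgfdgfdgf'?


Grammar: S -> dE, E -> gA | g, A -> fS | f
Deriving 'dgfdgfdgfdgf':
Step 1: S -> dE => dE
Step 2: E -> gA => dgA
Step 3: A -> fS => dgfS
Step 4: S -> dE => dgfdE
Step 5: E -> gA => dgfdgA
Step 6: A -> fS => dgfdgfS
Step 7: S -> dE => dgfdgfdE
Step 8: E -> gA => dgfdgfdgA
Step 9: A -> fS => dgfdgfdgfS
Step 10: S -> dE => dgfdgfdgfdE
Step 11: E -> gA => dgfdgfdgfdgA
Step 12: A -> f => dgfdgfdgfdgf
Total derivation steps: 12

12


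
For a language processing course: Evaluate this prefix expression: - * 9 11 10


Parsing prefix expression: - * 9 11 10
Step 1: Innermost operation '* 9 11'
  9 * 11 = 99
Step 2: Outer operation '- [99] 10'
  99 - 10 = 89

89


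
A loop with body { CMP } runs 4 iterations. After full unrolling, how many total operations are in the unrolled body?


Loop body operations: CMP (1 op per iteration)
Unrolling 4 iterations:
  Iteration 1: CMP (1 ops)
  Iteration 2: CMP (1 ops)
  Iteration 3: CMP (1 ops)
  Iteration 4: CMP (1 ops)
Total: 4 iterations * 1 ops/iter = 4 operations

4


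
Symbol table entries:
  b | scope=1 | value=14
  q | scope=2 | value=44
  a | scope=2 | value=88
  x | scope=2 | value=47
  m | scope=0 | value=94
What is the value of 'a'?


Searching symbol table for 'a':
  b | scope=1 | value=14
  q | scope=2 | value=44
  a | scope=2 | value=88 <- MATCH
  x | scope=2 | value=47
  m | scope=0 | value=94
Found 'a' at scope 2 with value 88

88


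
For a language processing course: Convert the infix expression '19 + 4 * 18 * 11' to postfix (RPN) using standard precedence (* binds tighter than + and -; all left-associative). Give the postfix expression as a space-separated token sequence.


Applying the shunting-yard algorithm:
  Operand 19 -> output
  Push '+' onto operator stack -> op-stack: [+]
  Operand 4 -> output
  Push '*' onto operator stack -> op-stack: [+, *]
  Operand 18 -> output
  See '*' (prec 2); top '*' (prec 2) >= it -> pop '*' to output
  Push '*' onto operator stack -> op-stack: [+, *]
  Operand 11 -> output
  End of input: pop '*' to output
  End of input: pop '+' to output
Postfix result: 19 4 18 * 11 * +

19 4 18 * 11 * +
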